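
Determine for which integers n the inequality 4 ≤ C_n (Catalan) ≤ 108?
C_2=2; C_3=5; C_4=14; C_5=42; C_6=132. So valid n = 3, 4, 5.
Final answer: 3, 4, 5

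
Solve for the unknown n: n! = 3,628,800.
n! is strictly increasing. 8! = 40,320, 9! = 362,880, 10! = 3,628,800 ✓. So n = 10.

Answer: 10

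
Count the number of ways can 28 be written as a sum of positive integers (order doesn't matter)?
Pentagonal recurrence p(n) = p(n−1) + p(n−2) − p(n−5) − p(n−7) + …: p(28) = p(27) + p(26) − p(23) − p(21) + p(16) + p(13) − p(6) − p(2) = 3,010 + 2,436 − 1,255 − 792 + 231 + 101 − 11 − 2 = 3,718.

Answer: 3,718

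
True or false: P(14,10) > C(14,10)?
P(14,10) = 3,632,428,800 and C(14,10) = 1,001; P(n,r) = r! × C(n,r) so P > C whenever r ≥ 2.
Final answer: True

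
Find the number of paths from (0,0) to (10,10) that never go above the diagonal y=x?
Counted by the Catalan number C_10: C_10 = C(20,10)/(10+1) = 184,756/11 = 16,796.
Final answer: 16,796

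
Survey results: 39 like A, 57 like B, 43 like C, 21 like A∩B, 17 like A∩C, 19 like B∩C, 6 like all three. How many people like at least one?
|A∪B∪C| = 39+57+43-21-17-19+6 = 88.
Final answer: 88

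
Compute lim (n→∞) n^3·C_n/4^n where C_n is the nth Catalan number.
∞

Reasoning: C_n ~ 4^n/(n^(3/2)√π), so n^3·C_n/4^n ~ n^(3 − 3/2)/√π → ∞.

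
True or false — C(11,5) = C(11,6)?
True

Explanation: Symmetry C(n,k) = C(n,n-k): C(11,5) = 462 and C(11,6) = 462. Both sides agree, so the statement holds.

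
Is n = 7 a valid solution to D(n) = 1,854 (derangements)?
Yes
D(7) = (7-1)·[D(6) + D(5)] = 6·[265 + 44] = 1,854, which equals 1,854.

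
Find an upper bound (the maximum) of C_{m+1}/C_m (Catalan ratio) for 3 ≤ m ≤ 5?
22/7

Explanation: C_{m+1}/C_m = 2(2m+1)/(m+2), which increases with m. Maximum at m = 5: 2·11/7 = 22/7.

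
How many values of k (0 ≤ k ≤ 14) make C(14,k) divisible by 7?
Checking C(14,k) mod 7 for k = 0..14: divisible at k = 1, 2, 3, 4, 5, 6, 8, 9, 10, 11, 12, 13. That's 12 values.

Answer: 12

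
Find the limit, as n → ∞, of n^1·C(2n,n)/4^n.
C(2n,n) ~ 4^n/√(πn), so n^1·C(2n,n)/4^n ~ n^(1 − 1/2)/√π → ∞.
Final answer: ∞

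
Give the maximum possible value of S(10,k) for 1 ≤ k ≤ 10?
42,525

Working:
Row S(10,k) for k = 1..10 (via S(n,k) = k·S(n−1,k) + S(n−1,k−1)): 1, 511, 9,330, 34,105, 42,525, 22,827, 5,880, 750, 45, 1. The row is unimodal; maximum at k = 5: 42,525.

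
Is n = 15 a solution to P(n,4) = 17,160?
No
P(15,4) = 15·14·13·12 = 32,760, which does not equal 17,160.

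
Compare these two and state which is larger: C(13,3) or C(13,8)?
C(13,8)

C(13,3)=286, C(13,8)=1,287.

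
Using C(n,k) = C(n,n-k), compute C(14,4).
1,001

Solution: C(14,4) = C(14,10) = 1,001.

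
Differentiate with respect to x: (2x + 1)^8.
Chain rule: 8(2x+1)^{7} × 2 = 16(2x+1)^{7}.

Answer: 16(2x + 1)^7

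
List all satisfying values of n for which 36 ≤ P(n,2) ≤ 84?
7, 8, 9

Solution: P(6,2)=30; P(7,2)=42; P(8,2)=56; P(9,2)=72; P(10,2)=90. So valid n = 7, 8, 9.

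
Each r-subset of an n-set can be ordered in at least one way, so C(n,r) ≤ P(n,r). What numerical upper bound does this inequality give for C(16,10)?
29,059,430,400

Explanation: P(16,10) = 16·15·14·13·12·11·10·9·8·7 = 29,059,430,400, so C(16,10) ≤ 29,059,430,400. (The bound is loose by a factor of 10! = 3,628,800: C(16,10) = 29,059,430,400/3,628,800 = 8,008.)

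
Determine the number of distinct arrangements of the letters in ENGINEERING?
277,200

Working:
Word has 11 letters (E=3, N=3, G=2, I=2, R=1). Arrangements: 11!/Π(k!) = 277,200.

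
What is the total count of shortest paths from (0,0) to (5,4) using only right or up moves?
Choose 5 rights from 9 moves: C(9,5) = 126.

Answer: 126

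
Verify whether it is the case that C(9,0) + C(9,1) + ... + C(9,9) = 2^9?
True

Reasoning: Binomial theorem with x = y = 1: Σ C(9,i) = (1+1)^9 = 2^9 = 512. The statement holds.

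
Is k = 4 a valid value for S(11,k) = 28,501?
No

Working:
S(11,4) = 4·S(10,4) + S(10,3) = 4·34,105 + 9,330 = 145,750, which does not equal 28,501.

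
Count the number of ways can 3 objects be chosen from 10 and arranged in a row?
720

P(10,3) = 10!/(10-3)! = 720.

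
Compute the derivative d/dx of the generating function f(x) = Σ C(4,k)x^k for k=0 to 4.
Σ k·C(4,k)x^(k-1) for k=1 to 4

Explanation: Term-by-term differentiation gives Σ k·C(4,k)x^{k-1} for k=1 to 4.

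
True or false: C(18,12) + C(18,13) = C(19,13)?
Pascal's identity C(n,k) + C(n,k+1) = C(n+1,k+1): 18,564 + 8,568 = 27,132 = C(19,13).
Final answer: True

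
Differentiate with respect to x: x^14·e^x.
(14x^13 + x^14)e^x

Solution: Product rule: d/dx[x^14]·e^x + x^14·d/dx[e^x] = 14x^{13}e^x + x^14e^x.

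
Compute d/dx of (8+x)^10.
10(8+x)^9

Reasoning: Using the power rule: d/dx (8+x)^10 = 10(8+x)^{9}.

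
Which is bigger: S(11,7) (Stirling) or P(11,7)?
P(11,7)

Working:
S(11,7) = 7·S(10,7) + S(10,6) = 7·5,880 + 22,827 = 63,987; P(11,7) = 1,663,200.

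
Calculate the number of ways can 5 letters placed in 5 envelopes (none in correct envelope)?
44
Using D(n) = (n-1)[D(n-1) + D(n-2)]:
D(5) = (5-1) × [D(4) + D(3)]
      = 4 × [9 + 2]
      = 4 × 11
      = 44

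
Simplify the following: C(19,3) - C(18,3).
153

Reasoning: C(19,3) - C(18,3) = C(18,2) = 153.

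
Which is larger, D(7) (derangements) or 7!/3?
D(7)

Solution: D(7) = (7-1)·[D(6) + D(5)] = 6·[265 + 44] = 1,854; 7!/3 = 5,040/3 = 1,680.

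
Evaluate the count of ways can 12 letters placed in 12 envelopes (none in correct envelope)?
176,214,841
Using D(n) = (n-1)[D(n-1) + D(n-2)]:
D(12) = (12-1) × [D(11) + D(10)]
      = 11 × [14684570 + 1334961]
      = 11 × 16019531
      = 176,214,841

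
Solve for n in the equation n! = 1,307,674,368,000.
15

Reasoning: n! is strictly increasing. 13! = 6,227,020,800, 14! = 87,178,291,200, 15! = 1,307,674,368,000 ✓. So n = 15.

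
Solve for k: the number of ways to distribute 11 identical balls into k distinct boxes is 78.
3
Stars and bars: the count is C(11+k−1, k−1), increasing in k. k=2: C(12,1) = 12, k=3: C(13,2) = 78 ✓. So k = 3.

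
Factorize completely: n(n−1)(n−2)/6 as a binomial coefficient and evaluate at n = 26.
C(n,3); C(26,3) = 2,600

Working:
n(n−1)(n−2)/6 = n!/(3!(n−3)!) = C(n,3). At n = 26: C(26,3) = 2,600.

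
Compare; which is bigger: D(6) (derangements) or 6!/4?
D(6)

Working:
D(6) = (6-1)·[D(5) + D(4)] = 5·[44 + 9] = 265; 6!/4 = 720/4 = 180.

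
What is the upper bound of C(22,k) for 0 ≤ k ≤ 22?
705,432

Solution: Maximum at k = 11: C(22,11) = 705,432.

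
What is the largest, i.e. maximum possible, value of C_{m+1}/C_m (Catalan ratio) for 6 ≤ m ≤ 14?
C_{m+1}/C_m = 2(2m+1)/(m+2), which increases with m. Maximum at m = 14: 2·29/16 = 29/8.

Answer: 29/8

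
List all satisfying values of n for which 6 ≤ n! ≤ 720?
n! is strictly increasing; 3! = 6 and 6! = 720, so valid n = 3, 4, 5, 6.

Answer: 3, 4, 5, 6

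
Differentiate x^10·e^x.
(10x^9 + x^10)e^x

Reasoning: Product rule: d/dx[x^10]·e^x + x^10·d/dx[e^x] = 10x^{9}e^x + x^10e^x.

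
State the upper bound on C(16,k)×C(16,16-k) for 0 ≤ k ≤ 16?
C(16,k)·C(16,16-k) = C(16,k)², maximised at the centre k = 8: C(16,8)² = 165,636,900.
Final answer: 165,636,900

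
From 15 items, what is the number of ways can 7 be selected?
6,435

Reasoning: C(15,7) = 15! / (7! × (15-7)!)
         = 15! / (7! × 8!)
         = 6,435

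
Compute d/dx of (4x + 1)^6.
24(4x + 1)^5

Explanation: Chain rule: 6(4x+1)^{5} × 4 = 24(4x+1)^{5}.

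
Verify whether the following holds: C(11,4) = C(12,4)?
False

Explanation: LHS = C(11,4) = 330; RHS = C(12,4) = 495. 330 ≠ 495, so the statement does not hold.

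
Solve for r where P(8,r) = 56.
P(8,r) = 8·7·…·(8−r+1), a product of r factors. Multiplying down from 8: 8 = 8; 8·7 = 56 ✓ (2 factors). So r = 2.

Answer: 2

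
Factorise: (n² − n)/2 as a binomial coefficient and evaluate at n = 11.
(n² − n)/2 = n(n−1)/2 = C(n,2). At n = 11: C(11,2) = 55.

Answer: C(n,2); C(11,2) = 55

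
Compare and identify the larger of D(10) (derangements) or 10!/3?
D(10) = (10-1)·[D(9) + D(8)] = 9·[133,496 + 14,833] = 1,334,961; 10!/3 = 3,628,800/3 = 1,209,600.

Answer: D(10)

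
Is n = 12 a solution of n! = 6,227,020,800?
No

Working:
12! = 12·11! = 12·39,916,800 = 479,001,600, which does not equal 6,227,020,800.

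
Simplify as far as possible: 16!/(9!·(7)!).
11,440

This is C(16,9) = 11,440.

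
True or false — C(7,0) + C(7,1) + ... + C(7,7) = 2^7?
Binomial theorem with x = y = 1: Σ C(7,i) = (1+1)^7 = 2^7 = 128. The statement holds.
Final answer: True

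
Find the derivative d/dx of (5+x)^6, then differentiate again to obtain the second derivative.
30(5+x)^4
First derivative: 6(5+x)^{5}. Second derivative: 6·5·(5+x)^{4} = 30(5+x)^{4}.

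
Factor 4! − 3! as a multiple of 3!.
3 × 3! = 18
4! − 3! = 4·3! − 3! = (4 − 1)·3! = 3 × 3! = 18.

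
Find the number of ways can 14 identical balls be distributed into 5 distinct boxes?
C(14+5-1, 5-1) = C(18, 4) = 3,060.
Final answer: 3,060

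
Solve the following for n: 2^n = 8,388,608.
23
8,388,608 = 1,024 × 1,024 × 8 = 2^10 × 2^10 × 2^3 = 2^23, so n = 23.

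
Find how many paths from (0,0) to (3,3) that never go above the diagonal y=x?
5

Counted by the Catalan number C_3: C_3 = C(6,3)/(3+1) = 20/4 = 5.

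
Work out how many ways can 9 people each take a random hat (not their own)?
133,496

Working:
Using D(n) = (n-1)[D(n-1) + D(n-2)]:
D(9) = (9-1) × [D(8) + D(7)]
      = 8 × [14833 + 1854]
      = 8 × 16687
      = 133,496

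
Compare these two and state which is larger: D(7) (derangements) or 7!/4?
D(7)

Working:
D(7) = (7-1)·[D(6) + D(5)] = 6·[265 + 44] = 1,854; 7!/4 = 5,040/4 = 1,260.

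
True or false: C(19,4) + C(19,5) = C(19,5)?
False

Explanation: Pascal's identity gives C(20,5) = 15,504, whereas C(19,5) = 11,628.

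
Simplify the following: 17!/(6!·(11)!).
12,376

Solution: This is C(17,6) = 12,376.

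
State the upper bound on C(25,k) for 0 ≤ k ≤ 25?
5,200,300

Working:
Maximum at k = 12 or k = 13: C(25,12) = 5,200,300.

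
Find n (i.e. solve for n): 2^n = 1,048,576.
20

Explanation: 1,048,576 = 1,024 × 1,024 = 2^10 × 2^10 = 2^20, so n = 20.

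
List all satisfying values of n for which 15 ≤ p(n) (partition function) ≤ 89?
7, 8, 9, 10, 11, 12

Working:
Tabulating p(n) via p(n) = p(n−1) + p(n−2) − p(n−5) − p(n−7) + …: p(6)=11; p(7)=15; p(8)=22; p(9)=30; p(10)=42; p(11)=56; p(12)=77; p(13)=101. So valid n = 7, 8, 9, 10, 11, 12.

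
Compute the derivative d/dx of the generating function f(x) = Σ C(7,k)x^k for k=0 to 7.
Term-by-term differentiation gives Σ k·C(7,k)x^{k-1} for k=1 to 7.
Final answer: Σ k·C(7,k)x^(k-1) for k=1 to 7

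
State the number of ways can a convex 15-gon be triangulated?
742,900

Reasoning: Using the Catalan number formula: C_n = C(2n, n) / (n+1)
C_13 = C(26, 13) / (13+1)
     = 10400600 / 14
     = 742,900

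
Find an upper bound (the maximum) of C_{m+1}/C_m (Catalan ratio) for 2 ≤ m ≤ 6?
C_{m+1}/C_m = 2(2m+1)/(m+2), which increases with m. Maximum at m = 6: 2·13/8 = 13/4.

Answer: 13/4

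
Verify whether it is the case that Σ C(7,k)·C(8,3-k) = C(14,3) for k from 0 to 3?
False

Working:
Vandermonde's identity gives C(15,3) = 455; RHS C(14,3) = 364.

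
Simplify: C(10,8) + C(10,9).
55

Explanation: By Pascal's identity: C(11,9) = 55.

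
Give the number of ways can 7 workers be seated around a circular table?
720

Working:
Circular arrangements: (7-1)! = 720.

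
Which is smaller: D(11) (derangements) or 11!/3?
D(11) = (11-1)·[D(10) + D(9)] = 10·[1,334,961 + 133,496] = 14,684,570; 11!/3 = 39,916,800/3 = 13,305,600.

Answer: 11!/3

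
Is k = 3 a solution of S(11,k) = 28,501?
Yes

Reasoning: S(11,3) = 3·S(10,3) + S(10,2) = 3·9,330 + 511 = 28,501, which equals 28,501.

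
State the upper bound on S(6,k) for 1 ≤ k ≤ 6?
90

Solution: Row S(6,k) for k = 1..6 (via S(n,k) = k·S(n−1,k) + S(n−1,k−1)): 1, 31, 90, 65, 15, 1. The row is unimodal; maximum at k = 3: 90.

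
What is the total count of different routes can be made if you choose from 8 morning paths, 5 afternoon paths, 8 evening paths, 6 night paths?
1,920

Working:
By the multiplication principle: 8 × 5 × 8 × 6 = 1,920.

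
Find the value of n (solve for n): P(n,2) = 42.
7
P(n,2) = n(n−1) is increasing in n; n(n−1) ≈ (n−0.5)^2 = 42 gives n ≈ 7.0. Check: P(5,2) = 20, P(6,2) = 30, P(7,2) = 42 ✓. So n = 7.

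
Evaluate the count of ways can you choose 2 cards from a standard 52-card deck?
C(52,2) = 1,326.

Answer: 1,326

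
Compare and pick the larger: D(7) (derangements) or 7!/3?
D(7)

Solution: D(7) = (7-1)·[D(6) + D(5)] = 6·[265 + 44] = 1,854; 7!/3 = 5,040/3 = 1,680.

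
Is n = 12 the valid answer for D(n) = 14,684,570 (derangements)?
No

Solution: D(12) = (12-1)·[D(11) + D(10)] = 11·[14,684,570 + 1,334,961] = 176,214,841, which does not equal 14,684,570.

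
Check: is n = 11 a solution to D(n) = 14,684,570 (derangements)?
Yes

Reasoning: D(11) = (11-1)·[D(10) + D(9)] = 10·[1,334,961 + 133,496] = 14,684,570, which equals 14,684,570.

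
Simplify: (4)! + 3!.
30

(4)! + 3! = (4)·3! + 3! = (4+1)·3! = 5·3! = 30.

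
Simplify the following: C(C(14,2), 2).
4,095

Working:
C(14,2) = 91, then C(91, 2) = 4,095.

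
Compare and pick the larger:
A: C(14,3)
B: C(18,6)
A=C(14,3)=364, B=C(18,6)=18,564.

Answer: B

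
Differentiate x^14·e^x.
(14x^13 + x^14)e^x

Product rule: d/dx[x^14]·e^x + x^14·d/dx[e^x] = 14x^{13}e^x + x^14e^x.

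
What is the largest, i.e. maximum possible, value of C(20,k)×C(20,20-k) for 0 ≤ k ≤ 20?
C(20,k)·C(20,20-k) = C(20,k)², maximised at the centre k = 10: C(20,10)² = 34,134,779,536.

Answer: 34,134,779,536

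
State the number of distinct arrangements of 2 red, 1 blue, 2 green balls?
30

Explanation: Multinomial: 5!/(2! × 1! × 2!) = 30.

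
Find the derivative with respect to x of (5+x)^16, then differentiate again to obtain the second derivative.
240(5+x)^14

Solution: First derivative: 16(5+x)^{15}. Second derivative: 16·15·(5+x)^{14} = 240(5+x)^{14}.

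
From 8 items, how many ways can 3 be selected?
56

Solution: C(8,3) = 8! / (3! × (8-3)!)
         = 8! / (3! × 5!)
         = 56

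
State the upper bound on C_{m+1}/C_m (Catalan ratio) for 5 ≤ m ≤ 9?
C_{m+1}/C_m = 2(2m+1)/(m+2), which increases with m. Maximum at m = 9: 2·19/11 = 38/11.
Final answer: 38/11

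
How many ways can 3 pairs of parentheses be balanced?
5

Using the Catalan number formula: C_n = C(2n, n) / (n+1)
C_3 = C(6, 3) / (3+1)
     = 20 / 4
     = 5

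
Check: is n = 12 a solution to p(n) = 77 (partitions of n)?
Yes

Explanation: Pentagonal recurrence p(n) = p(n−1) + p(n−2) − p(n−5) − p(n−7) + …: p(12) = p(11) + p(10) − p(7) − p(5) + p(0) = 56 + 42 − 15 − 7 + 1 = 77, which equals 77.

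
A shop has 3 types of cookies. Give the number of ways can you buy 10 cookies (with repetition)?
66

Stars and bars: C(10+3-1, 10) = C(12, 10) = 66.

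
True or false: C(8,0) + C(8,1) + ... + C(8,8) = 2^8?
Binomial theorem with x = y = 1: Σ C(8,i) = (1+1)^8 = 2^8 = 256. The statement holds.

Answer: True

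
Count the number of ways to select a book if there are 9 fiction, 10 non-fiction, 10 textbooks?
By the addition principle: 9 + 10 + 10 = 29.
Final answer: 29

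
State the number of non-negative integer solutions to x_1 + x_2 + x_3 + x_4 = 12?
455

Solution: C(12+4-1, 4-1) = 455.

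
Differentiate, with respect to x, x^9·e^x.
(9x^8 + x^9)e^x

Reasoning: Product rule: d/dx[x^9]·e^x + x^9·d/dx[e^x] = 9x^{8}e^x + x^9e^x.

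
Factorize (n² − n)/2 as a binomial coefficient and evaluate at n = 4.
C(n,2); C(4,2) = 6

Explanation: (n² − n)/2 = n(n−1)/2 = C(n,2). At n = 4: C(4,2) = 6.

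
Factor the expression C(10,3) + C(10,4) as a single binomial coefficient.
C(11,4)

Explanation: By Pascal's identity: C(10,3) + C(10,4) = C(11,4) = 330.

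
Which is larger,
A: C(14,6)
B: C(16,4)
A

A=C(14,6)=3,003, B=C(16,4)=1,820.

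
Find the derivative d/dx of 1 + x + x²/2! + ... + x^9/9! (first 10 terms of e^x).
1 + x + x²/2! + ... + x^8/8!

Reasoning: Differentiating term by term gives the first 9 terms of e^x.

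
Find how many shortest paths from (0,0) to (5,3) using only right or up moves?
Choose 5 rights from 8 moves: C(8,5) = 56.

Answer: 56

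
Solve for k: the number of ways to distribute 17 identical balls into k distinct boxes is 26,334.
Stars and bars: the count is C(17+k−1, k−1), increasing in k. k=4: C(20,3) = 1,140, k=5: C(21,4) = 5,985, k=6: C(22,5) = 26,334 ✓. So k = 6.

Answer: 6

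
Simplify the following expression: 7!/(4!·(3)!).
35

Reasoning: This is C(7,4) = 35.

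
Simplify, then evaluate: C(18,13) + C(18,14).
By Pascal's identity: C(19,14) = 11,628.

Answer: 11,628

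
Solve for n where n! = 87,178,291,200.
n! is strictly increasing. 12! = 479,001,600, 13! = 6,227,020,800, 14! = 87,178,291,200 ✓. So n = 14.
Final answer: 14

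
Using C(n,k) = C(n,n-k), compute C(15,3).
455

Explanation: C(15,3) = C(15,12) = 455.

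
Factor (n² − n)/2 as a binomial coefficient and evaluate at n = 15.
(n² − n)/2 = n(n−1)/2 = C(n,2). At n = 15: C(15,2) = 105.
Final answer: C(n,2); C(15,2) = 105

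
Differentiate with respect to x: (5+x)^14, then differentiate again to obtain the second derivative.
182(5+x)^12

Solution: First derivative: 14(5+x)^{13}. Second derivative: 14·13·(5+x)^{12} = 182(5+x)^{12}.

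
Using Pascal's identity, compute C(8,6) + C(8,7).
C(8,6) + C(8,7) = C(9,7) = 36.

Answer: 36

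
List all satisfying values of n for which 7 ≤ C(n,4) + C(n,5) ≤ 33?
6

Reasoning: C(5,4)+C(5,5)=6; C(6,4)+C(6,5)=21; C(7,4)+C(7,5)=56. So valid n = 6.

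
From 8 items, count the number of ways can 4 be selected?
C(8,4) = 8! / (4! × (8-4)!)
         = 8! / (4! × 4!)
         = 70

Answer: 70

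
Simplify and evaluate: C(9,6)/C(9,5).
2/3

Working:
C(n,k+1)/C(n,k) = (n−k)/(k+1). Here (9−5)/(5+1) = 4/6 = 2/3.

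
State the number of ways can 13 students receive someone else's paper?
2,290,792,932
Using D(n) = (n-1)[D(n-1) + D(n-2)]:
D(13) = (13-1) × [D(12) + D(11)]
      = 12 × [176214841 + 14684570]
      = 12 × 190899411
      = 2,290,792,932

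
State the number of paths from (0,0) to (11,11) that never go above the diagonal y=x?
Counted by the Catalan number C_11: C_11 = C(22,11)/(11+1) = 705,432/12 = 58,786.
Final answer: 58,786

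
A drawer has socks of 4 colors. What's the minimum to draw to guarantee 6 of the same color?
21
Worst case: 5 of each = 20. One more: 21.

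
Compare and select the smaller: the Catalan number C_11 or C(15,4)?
C(15,4)

Working:
C_11 = C(22,11)/(11+1) = 705,432/12 = 58,786; C(15,4) = 1,365.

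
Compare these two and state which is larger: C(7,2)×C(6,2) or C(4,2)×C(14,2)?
C(4,2)×C(14,2)

Reasoning: C(7,2)×C(6,2)=315, C(4,2)×C(14,2)=546.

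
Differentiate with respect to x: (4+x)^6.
6(4+x)^5

Working:
Using the power rule: d/dx (4+x)^6 = 6(4+x)^{5}.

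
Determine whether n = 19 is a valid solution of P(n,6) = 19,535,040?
Yes

Reasoning: P(19,6) = 19·18·17·16·15·14 = 19,535,040, which equals 19,535,040.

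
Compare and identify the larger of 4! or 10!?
10!

4!=24, 10!=3,628,800. 10! > 4!.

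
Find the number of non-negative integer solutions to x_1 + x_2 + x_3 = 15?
C(15+3-1, 3-1) = 136.
Final answer: 136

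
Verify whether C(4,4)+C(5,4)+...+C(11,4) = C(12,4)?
False

Working:
Hockey stick identity gives Σ = C(12,5) = 792; RHS C(12,4) = 495.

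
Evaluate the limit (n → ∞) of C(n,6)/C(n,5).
∞

Explanation: C(n,6)/C(n,5) = (n-5)/6 → ∞ as n → ∞.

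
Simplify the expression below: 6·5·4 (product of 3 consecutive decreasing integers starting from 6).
120

This is P(6,3) = 6!/(3)! = 120.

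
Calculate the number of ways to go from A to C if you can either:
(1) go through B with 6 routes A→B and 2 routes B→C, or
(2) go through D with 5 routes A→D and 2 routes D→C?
22

Solution: Route via B: 6×2=12. Route via D: 5×2=10. Total: 22.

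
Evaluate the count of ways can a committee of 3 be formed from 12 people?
220

Reasoning: C(12,3) = 12! / (3! × (12-3)!)
         = 12! / (3! × 9!)
         = 220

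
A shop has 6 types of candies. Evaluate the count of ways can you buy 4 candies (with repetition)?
Stars and bars: C(4+6-1, 4) = C(9, 4) = 126.

Answer: 126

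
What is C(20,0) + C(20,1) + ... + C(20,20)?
1,048,576

Sum of binomial coefficients = 2^20 = 1,048,576.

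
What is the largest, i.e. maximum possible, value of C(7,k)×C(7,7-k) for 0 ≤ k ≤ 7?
1,225

C(7,k)·C(7,7-k) = C(7,k)², maximised at the centre k = 3: C(7,3)² = 1,225.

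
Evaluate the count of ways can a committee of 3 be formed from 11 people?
C(11,3) = 11! / (3! × (11-3)!)
         = 11! / (3! × 8!)
         = 165

Answer: 165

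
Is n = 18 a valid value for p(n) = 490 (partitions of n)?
No

Pentagonal recurrence p(n) = p(n−1) + p(n−2) − p(n−5) − p(n−7) + …: p(18) = p(17) + p(16) − p(13) − p(11) + p(6) + p(3) = 297 + 231 − 101 − 56 + 11 + 3 = 385, which does not equal 490.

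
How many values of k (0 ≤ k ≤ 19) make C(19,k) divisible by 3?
14

Explanation: Checking C(19,k) mod 3 for k = 0..19: divisible at k = 2, 3, 4, 5, 6, 7, 8, 11, 12, 13, 14, 15, 16, 17. That's 14 values.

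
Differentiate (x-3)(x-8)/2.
(2x - 11)/2

Working:
d/dx[(x-3)(x-8)] = (x-8) + (x-3) = 2x - 11. Dividing by 2 gives (2x - 11)/2.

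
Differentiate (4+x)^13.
13(4+x)^12

Working:
Using the power rule: d/dx (4+x)^13 = 13(4+x)^{12}.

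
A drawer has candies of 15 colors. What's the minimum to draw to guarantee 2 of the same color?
16

Worst case: 1 of each = 15. One more: 16.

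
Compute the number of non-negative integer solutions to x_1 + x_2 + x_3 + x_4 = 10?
286

Explanation: C(10+4-1, 4-1) = 286.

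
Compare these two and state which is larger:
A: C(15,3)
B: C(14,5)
B
A=C(15,3)=455, B=C(14,5)=2,002.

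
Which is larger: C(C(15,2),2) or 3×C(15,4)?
C(C(15,2),2)
C(C(15,2),2)=5,460, 3×C(15,4)=4,095.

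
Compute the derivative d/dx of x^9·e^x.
(9x^8 + x^9)e^x

Product rule: d/dx[x^9]·e^x + x^9·d/dx[e^x] = 9x^{8}e^x + x^9e^x.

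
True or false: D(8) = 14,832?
False

Working:
Derangements of 8 elements: D(8) = (8-1)·[D(7) + D(6)] = 7·[1,854 + 265] = 14,833.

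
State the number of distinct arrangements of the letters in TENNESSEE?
3,780

Word has 9 letters (T=1, E=4, N=2, S=2). Arrangements: 9!/Π(k!) = 3,780.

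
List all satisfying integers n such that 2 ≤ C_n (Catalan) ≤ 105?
2, 3, 4, 5

Explanation: C_1=1; C_2=2; C_3=5; C_4=14; C_5=42; C_6=132. So valid n = 2, 3, 4, 5.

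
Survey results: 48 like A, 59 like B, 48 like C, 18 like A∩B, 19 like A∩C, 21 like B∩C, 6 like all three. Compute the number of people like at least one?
|A∪B∪C| = 48+59+48-18-19-21+6 = 103.

Answer: 103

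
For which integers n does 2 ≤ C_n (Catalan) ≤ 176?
2, 3, 4, 5, 6

Reasoning: C_1=1; C_2=2; C_3=5; C_4=14; C_5=42; C_6=132; C_7=429. So valid n = 2, 3, 4, 5, 6.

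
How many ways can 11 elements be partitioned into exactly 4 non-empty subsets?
This equals S(11,4), the Stirling number of the 2nd kind.
Using the Stirling recurrence: S(n,k) = k·S(n-1,k) + S(n-1,k-1)
S(11,4) = 4·S(10,4) + S(10,3)
         = 4·34105 + 9330
         = 136420 + 9330
         = 145,750

Answer: 145,750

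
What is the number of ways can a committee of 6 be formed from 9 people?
84

Working:
C(9,6) = 9! / (6! × (9-6)!)
         = 9! / (6! × 3!)
         = 84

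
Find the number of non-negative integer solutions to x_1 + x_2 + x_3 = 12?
91

Reasoning: C(12+3-1, 3-1) = 91.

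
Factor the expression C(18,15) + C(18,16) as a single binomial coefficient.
C(19,16)

Reasoning: By Pascal's identity: C(18,15) + C(18,16) = C(19,16) = 969.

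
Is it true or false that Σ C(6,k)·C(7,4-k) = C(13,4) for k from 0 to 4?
True

Vandermonde's identity gives C(13,4) = 715; RHS C(13,4) = 715.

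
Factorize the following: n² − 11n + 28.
(n − 4)(n − 7)

Explanation: Seek roots whose sum is 11 and product is 28: (4, 7). So n² − 11n + 28 = (n − 4)(n − 7).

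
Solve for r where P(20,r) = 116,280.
4

P(20,r) = 20·19·…·(20−r+1), a product of r factors. Multiplying down from 20: 20 = 20; 20·19 = 380; 20·19·18 = 6,840; 20·19·18·17 = 116,280 ✓ (4 factors). So r = 4.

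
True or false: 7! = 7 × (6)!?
True

Solution: By definition n! = n × (n-1)!, so 7! = 7 × 6!.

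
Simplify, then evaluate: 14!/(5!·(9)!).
2,002

Working:
This is C(14,5) = 2,002.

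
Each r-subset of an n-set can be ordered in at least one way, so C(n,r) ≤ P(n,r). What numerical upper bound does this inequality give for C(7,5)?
2,520

Solution: P(7,5) = 7·6·5·4·3 = 2,520, so C(7,5) ≤ 2,520. (The bound is loose by a factor of 5! = 120: C(7,5) = 2,520/120 = 21.)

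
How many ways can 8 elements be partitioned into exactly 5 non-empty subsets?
1,050

This equals S(8,5), the Stirling number of the 2nd kind.
Using the Stirling recurrence: S(n,k) = k·S(n-1,k) + S(n-1,k-1)
S(8,5) = 5·S(7,5) + S(7,4)
         = 5·140 + 350
         = 700 + 350
         = 1,050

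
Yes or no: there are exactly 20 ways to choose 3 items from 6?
Yes
C(6,3) = 20.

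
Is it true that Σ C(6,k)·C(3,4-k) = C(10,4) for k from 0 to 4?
Vandermonde's identity gives C(9,4) = 126; RHS C(10,4) = 210.

Answer: False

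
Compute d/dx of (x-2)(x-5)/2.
(2x - 7)/2
d/dx[(x-2)(x-5)] = (x-5) + (x-2) = 2x - 7. Dividing by 2 gives (2x - 7)/2.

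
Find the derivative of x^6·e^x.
(6x^5 + x^6)e^x

Reasoning: Product rule: d/dx[x^6]·e^x + x^6·d/dx[e^x] = 6x^{5}e^x + x^6e^x.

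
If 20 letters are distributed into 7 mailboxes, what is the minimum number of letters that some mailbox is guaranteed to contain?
Pigeonhole: ⌈20/7⌉ = 3.
Final answer: 3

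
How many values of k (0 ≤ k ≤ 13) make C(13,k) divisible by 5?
2

Solution: Checking C(13,k) mod 5 for k = 0..13: divisible at k = 4, 9. That's 2 values.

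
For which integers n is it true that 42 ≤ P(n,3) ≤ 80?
5

Solution: P(4,3)=24; P(5,3)=60; P(6,3)=120. So valid n = 5.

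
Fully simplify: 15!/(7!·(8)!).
6,435

Working:
This is C(15,7) = 6,435.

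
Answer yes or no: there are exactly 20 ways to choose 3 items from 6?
Yes

Reasoning: C(6,3) = 20.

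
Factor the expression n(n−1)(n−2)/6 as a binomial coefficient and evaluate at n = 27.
C(n,3); C(27,3) = 2,925

Working:
n(n−1)(n−2)/6 = n!/(3!(n−3)!) = C(n,3). At n = 27: C(27,3) = 2,925.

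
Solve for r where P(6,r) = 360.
4

Working:
P(6,r) = 6·5·…·(6−r+1), a product of r factors. Multiplying down from 6: 6 = 6; 6·5 = 30; 6·5·4 = 120; 6·5·4·3 = 360 ✓ (4 factors). So r = 4.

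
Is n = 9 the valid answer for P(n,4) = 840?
No

Reasoning: P(9,4) = 9·8·7·6 = 3,024, which does not equal 840.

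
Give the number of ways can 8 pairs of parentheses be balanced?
1,430
Using the Catalan number formula: C_n = C(2n, n) / (n+1)
C_8 = C(16, 8) / (8+1)
     = 12870 / 9
     = 1,430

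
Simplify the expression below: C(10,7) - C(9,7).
84

C(10,7) - C(9,7) = C(9,6) = 84.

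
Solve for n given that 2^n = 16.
4

Reasoning: 2^4 = 16, so n = 4.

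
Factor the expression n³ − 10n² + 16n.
n³ − 10n² + 16n = n(n² − 10n + 16) = n(n − 2)(n − 8).
Final answer: n(n − 2)(n − 8)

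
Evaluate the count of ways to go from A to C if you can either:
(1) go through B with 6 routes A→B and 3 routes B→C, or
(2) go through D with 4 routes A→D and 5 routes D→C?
38
Route via B: 6×3=18. Route via D: 4×5=20. Total: 38.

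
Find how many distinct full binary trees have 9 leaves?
1,430
Using the Catalan number formula: C_n = C(2n, n) / (n+1)
C_8 = C(16, 8) / (8+1)
     = 12870 / 9
     = 1,430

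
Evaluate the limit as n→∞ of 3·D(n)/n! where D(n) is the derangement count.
3/e
D(n)/n! → 1/e, so 3·D(n)/n! → 3/e.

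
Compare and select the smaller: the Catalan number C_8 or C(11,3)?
C(11,3)

Solution: C_8 = C(16,8)/(8+1) = 12,870/9 = 1,430; C(11,3) = 165.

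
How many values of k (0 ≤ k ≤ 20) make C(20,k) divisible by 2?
17

Explanation: Checking C(20,k) mod 2 for k = 0..20: divisible at k = 1, 2, 3, 5, 6, 7, 8, 9, 10, 11, 12, 13, 14, 15, 17, 18, 19. That's 17 values.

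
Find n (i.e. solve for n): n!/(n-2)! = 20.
n!/(n-2)! = n×(n-1), a product of 2 consecutive integers ≈ (n−0.5)^2. 20^(1/2) + 0.5 ≈ 5.0; check n = 5: 5×4 = 20 ✓. So n = 5.
Final answer: 5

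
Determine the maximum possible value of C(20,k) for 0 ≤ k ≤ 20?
184,756

Maximum at k = 10: C(20,10) = 184,756.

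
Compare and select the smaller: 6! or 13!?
6!=720, 13!=6,227,020,800. 13! > 6!.

Answer: 6!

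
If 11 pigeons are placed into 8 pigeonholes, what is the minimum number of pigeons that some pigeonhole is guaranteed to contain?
2
Pigeonhole: ⌈11/8⌉ = 2.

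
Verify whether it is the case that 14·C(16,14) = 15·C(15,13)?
Absorption identity k·C(n,k) = n·C(n-1,k-1). LHS = 14·120 = 1,680; RHS = 15·105 = 1,575.
Final answer: False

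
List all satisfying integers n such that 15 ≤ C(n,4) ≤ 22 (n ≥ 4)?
6

Explanation: C(5,4)=5; C(6,4)=15; C(7,4)=35. So valid n = 6.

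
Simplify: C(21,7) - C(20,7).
38,760

Reasoning: C(21,7) - C(20,7) = C(20,6) = 38,760.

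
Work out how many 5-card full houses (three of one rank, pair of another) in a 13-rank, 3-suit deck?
468

Explanation: Triple rank: 13. Triple suits: C(3,3)=1. Pair rank: 12. Pair suits: C(3,2)=3. Total: 468.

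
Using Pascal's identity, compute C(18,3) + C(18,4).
C(18,3) + C(18,4) = C(19,4) = 3,876.
Final answer: 3,876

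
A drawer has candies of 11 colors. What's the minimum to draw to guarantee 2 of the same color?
12

Working:
Worst case: 1 of each = 11. One more: 12.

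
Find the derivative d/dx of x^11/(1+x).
(11x^10(1+x) - x^11)/(1+x)²

Working:
Quotient rule: [11x^{10}(1+x) - x^11]/(1+x)².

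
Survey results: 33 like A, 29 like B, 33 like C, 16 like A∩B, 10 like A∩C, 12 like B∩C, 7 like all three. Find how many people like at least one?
64
|A∪B∪C| = 33+29+33-16-10-12+7 = 64.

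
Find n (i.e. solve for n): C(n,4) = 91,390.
40

Reasoning: C(n,4) = n(n−1)(n−2)(n−3)/4! is increasing in n, and n(n−1)(n−2)(n−3) = 4!·91,390 = 2,193,360 ≈ (n−1.5)^4 gives n ≈ 40.0. Check: C(38,4) = 73,815, C(39,4) = 82,251, C(40,4) = 91,390 ✓. So n = 40.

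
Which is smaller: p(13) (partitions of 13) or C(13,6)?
p(13)

Working:
Pentagonal recurrence p(n) = p(n−1) + p(n−2) − p(n−5) − p(n−7) + …: p(13) = p(12) + p(11) − p(8) − p(6) + p(1) = 77 + 56 − 22 − 11 + 1 = 101; C(13,6) = 1,716.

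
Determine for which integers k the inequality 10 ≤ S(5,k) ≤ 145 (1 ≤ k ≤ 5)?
2, 3, 4
S(5,1)=1; S(5,2)=15; S(5,3)=25; S(5,4)=10; S(5,5)=1. So valid k = 2, 3, 4.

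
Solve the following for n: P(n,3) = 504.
9

Explanation: P(n,3) = n(n−1)(n−2) is increasing in n; n(n−1)(n−2) ≈ (n−1)^3 = 504 gives n ≈ 9.0. Check: P(7,3) = 210, P(8,3) = 336, P(9,3) = 504 ✓. So n = 9.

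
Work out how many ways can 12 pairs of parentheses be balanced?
Using the Catalan number formula: C_n = C(2n, n) / (n+1)
C_12 = C(24, 12) / (12+1)
     = 2704156 / 13
     = 208,012

Answer: 208,012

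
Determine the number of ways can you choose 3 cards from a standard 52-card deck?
C(52,3) = 22,100.
Final answer: 22,100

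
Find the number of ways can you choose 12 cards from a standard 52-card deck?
206,379,406,870

Working:
C(52,12) = 206,379,406,870.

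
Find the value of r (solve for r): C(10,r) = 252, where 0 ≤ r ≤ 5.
5

Working:
C(10,r) is increasing for 0 ≤ r ≤ 5. Stepping up (C(10,r+1) = C(10,r)·(10−r)/(r+1)): C(10,1) = 10, C(10,2) = 45, C(10,3) = 120, C(10,4) = 210, C(10,5) = 252 ✓. So r = 5.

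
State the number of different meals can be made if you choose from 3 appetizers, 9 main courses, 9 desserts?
By the multiplication principle: 3 × 9 × 9 = 243.

Answer: 243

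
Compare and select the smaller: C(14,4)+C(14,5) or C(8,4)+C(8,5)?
First=3,003, Second=126.
Final answer: C(8,4)+C(8,5)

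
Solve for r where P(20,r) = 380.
2
P(20,r) = 20·19·…·(20−r+1), a product of r factors. Multiplying down from 20: 20 = 20; 20·19 = 380 ✓ (2 factors). So r = 2.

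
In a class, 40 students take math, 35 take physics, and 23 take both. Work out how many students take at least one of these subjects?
|A∪B| = |A|+|B|-|A∩B| = 40+35-23 = 52.

Answer: 52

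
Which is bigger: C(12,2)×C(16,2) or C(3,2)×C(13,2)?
C(12,2)×C(16,2)

Explanation: C(12,2)×C(16,2)=7,920, C(3,2)×C(13,2)=234.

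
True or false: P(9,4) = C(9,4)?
False

Working:
P(9,4) = 3,024 but C(9,4) = 126; they differ by a factor of 4! = 24, so the statement does not hold.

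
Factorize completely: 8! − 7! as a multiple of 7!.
7 × 7! = 35,280

Reasoning: 8! − 7! = 8·7! − 7! = (8 − 1)·7! = 7 × 7! = 35,280.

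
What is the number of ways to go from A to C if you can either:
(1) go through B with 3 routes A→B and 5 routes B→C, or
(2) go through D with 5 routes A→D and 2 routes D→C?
25

Explanation: Route via B: 3×5=15. Route via D: 5×2=10. Total: 25.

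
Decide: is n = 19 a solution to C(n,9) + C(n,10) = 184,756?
Yes

Explanation: C(19,9) + C(19,10) = 92,378 + 92,378 = 184,756, which equals 184,756.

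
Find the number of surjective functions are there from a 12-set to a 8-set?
6,411,968,640

Reasoning: Onto functions = 8! × S(12,8)
First compute S(12,8) via recurrence:
Using the Stirling recurrence: S(n,k) = k·S(n-1,k) + S(n-1,k-1)
S(12,8) = 8·S(11,8) + S(11,7)
         = 8·11880 + 63987
         = 95040 + 63987
         = 159,027
Then: 40320 × 159027 = 6,411,968,640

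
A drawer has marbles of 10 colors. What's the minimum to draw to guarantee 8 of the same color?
Worst case: 7 of each = 70. One more: 71.
Final answer: 71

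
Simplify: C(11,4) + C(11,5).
By Pascal's identity: C(12,5) = 792.

Answer: 792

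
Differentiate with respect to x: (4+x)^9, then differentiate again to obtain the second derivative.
72(4+x)^7

Explanation: First derivative: 9(4+x)^{8}. Second derivative: 9·8·(4+x)^{7} = 72(4+x)^{7}.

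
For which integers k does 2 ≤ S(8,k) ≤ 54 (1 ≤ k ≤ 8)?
7

Solution: S(8,1)=1; S(8,2)=127; S(8,3)=966; S(8,4)=1,701; S(8,5)=1,050; S(8,6)=266; S(8,7)=28; S(8,8)=1. So valid k = 7.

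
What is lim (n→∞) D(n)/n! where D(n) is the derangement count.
1/e

Reasoning: D(n)/n! → 1/e ≈ 0.3679 as n → ∞.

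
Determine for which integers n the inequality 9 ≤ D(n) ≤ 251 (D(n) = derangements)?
4, 5

Solution: Using D(n) = (n−1)[D(n−1) + D(n−2)] with D(1)=0, D(2)=1: D(3)=2; D(4)=9; D(5)=44; D(6)=265. So valid n = 4, 5.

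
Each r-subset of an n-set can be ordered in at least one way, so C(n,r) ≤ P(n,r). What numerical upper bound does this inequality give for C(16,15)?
20,922,789,888,000

Explanation: P(16,15) = 16·15·14·13·12·11·10·9·8·7·6·5·4·3·2 = 20,922,789,888,000, so C(16,15) ≤ 20,922,789,888,000. (The bound is loose by a factor of 15! = 1,307,674,368,000: C(16,15) = 20,922,789,888,000/1,307,674,368,000 = 16.)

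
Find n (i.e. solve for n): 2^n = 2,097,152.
2,097,152 = 1,024 × 1,024 × 2 = 2^10 × 2^10 × 2^1 = 2^21, so n = 21.

Answer: 21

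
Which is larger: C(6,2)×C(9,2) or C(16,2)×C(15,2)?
C(16,2)×C(15,2)

Working:
C(6,2)×C(9,2)=540, C(16,2)×C(15,2)=12,600.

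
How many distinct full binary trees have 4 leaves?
Using the Catalan number formula: C_n = C(2n, n) / (n+1)
C_3 = C(6, 3) / (3+1)
     = 20 / 4
     = 5

Answer: 5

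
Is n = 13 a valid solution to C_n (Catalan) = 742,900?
Yes

Explanation: C_13 = C(26,13)/(13+1) = 10,400,600/14 = 742,900, which equals 742,900.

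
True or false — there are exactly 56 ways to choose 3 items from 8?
C(8,3) = 56.
Final answer: True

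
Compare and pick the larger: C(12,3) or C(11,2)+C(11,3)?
By Pascal's identity: C(12,3) = C(11,2)+C(11,3) = 220. Equal.
Final answer: Equal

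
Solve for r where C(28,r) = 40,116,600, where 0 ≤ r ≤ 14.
14

Working:
C(28,r) is increasing for 0 ≤ r ≤ 14. Stepping up (C(28,r+1) = C(28,r)·(28−r)/(r+1)): C(28,1) = 28, C(28,2) = 378, C(28,3) = 3,276, C(28,4) = 20,475, C(28,5) = 98,280, C(28,6) = 376,740, C(28,7) = 1,184,040, C(28,8) = 3,108,105, C(28,9) = 6,906,900, C(28,10) = 13,123,110, C(28,11) = 21,474,180, C(28,12) = 30,421,755, C(28,13) = 37,442,160, C(28,14) = 40,116,600 ✓. So r = 14.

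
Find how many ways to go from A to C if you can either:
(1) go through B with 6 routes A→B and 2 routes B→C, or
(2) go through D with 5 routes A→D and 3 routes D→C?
Route via B: 6×2=12. Route via D: 5×3=15. Total: 27.

Answer: 27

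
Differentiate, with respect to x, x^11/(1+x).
(11x^10(1+x) - x^11)/(1+x)²

Solution: Quotient rule: [11x^{10}(1+x) - x^11]/(1+x)².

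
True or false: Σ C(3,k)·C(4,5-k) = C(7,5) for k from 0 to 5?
True

Explanation: Vandermonde's identity gives C(7,5) = 21; RHS C(7,5) = 21.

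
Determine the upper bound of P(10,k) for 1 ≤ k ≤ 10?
3,628,800

Solution: P(10,k) increases in k, so maximum at k = 10: 10! = 3,628,800.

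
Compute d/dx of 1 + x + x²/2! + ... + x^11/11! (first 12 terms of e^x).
Differentiating term by term gives the first 11 terms of e^x.
Final answer: 1 + x + x²/2! + ... + x^10/10!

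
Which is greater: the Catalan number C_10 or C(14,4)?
C_10

C_10 = C(20,10)/(10+1) = 184,756/11 = 16,796; C(14,4) = 1,001.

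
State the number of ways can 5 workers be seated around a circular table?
24

Explanation: Circular arrangements: (5-1)! = 24.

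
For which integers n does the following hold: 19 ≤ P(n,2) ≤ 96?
P(4,2)=12; P(5,2)=20; P(6,2)=30; P(7,2)=42; P(8,2)=56; P(9,2)=72; P(10,2)=90; P(11,2)=110. So valid n = 5, 6, 7, 8, 9, 10.
Final answer: 5, 6, 7, 8, 9, 10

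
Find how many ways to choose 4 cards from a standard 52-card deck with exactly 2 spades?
57,798

Solution: 13 spades and 39 non-spades: C(13,2) × C(39,2) = 78 × 741 = 57,798.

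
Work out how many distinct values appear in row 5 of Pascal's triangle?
3

Working:
Row 5 has entries C(5,0)..C(5,5); by symmetry C(5,k)=C(5,5-k), giving 3 distinct values.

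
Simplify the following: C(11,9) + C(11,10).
66
By Pascal's identity: C(12,10) = 66.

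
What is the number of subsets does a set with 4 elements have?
Each element can be included or excluded: 2^4 = 16.

Answer: 16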